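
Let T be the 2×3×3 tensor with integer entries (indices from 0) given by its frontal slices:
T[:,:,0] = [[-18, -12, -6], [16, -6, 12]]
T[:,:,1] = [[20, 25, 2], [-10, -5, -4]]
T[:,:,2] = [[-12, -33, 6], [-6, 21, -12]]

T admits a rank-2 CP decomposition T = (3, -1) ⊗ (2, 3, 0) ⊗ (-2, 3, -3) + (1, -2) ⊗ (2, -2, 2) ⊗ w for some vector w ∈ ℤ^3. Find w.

Subtract the known terms from T to get the rank-1 residual R = (1, -2) ⊗ (2, -2, 2) ⊗ w, so R[i,j,k] = a[i]·b[j]·w[k]. Pick indices with nonzero a[0]·b[0] = (1)·(2) = 2. Only the fibre through (0,0,·) is needed: R[0,0,:] = T[0,0,:] − Σₗ aₗ[0]bₗ[0]cₗ = [-18, 20, -12] − (3)·(2)·(-2, 3, -3) = [-6, 2, 6]. Then w[k] = R[0,0,k] / 2 for each k, giving w = [-6, 2, 6] / 2 = (-3, 1, 3).

w = (-3, 1, 3)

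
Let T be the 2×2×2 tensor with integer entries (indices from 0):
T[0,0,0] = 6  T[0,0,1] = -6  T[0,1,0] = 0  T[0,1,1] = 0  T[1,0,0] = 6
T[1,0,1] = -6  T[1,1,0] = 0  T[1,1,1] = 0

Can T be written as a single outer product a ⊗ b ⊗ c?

If T = a ⊗ b ⊗ c then every fibre of T is a multiple of the corresponding factor, so read the factors off the fibres through the nonzero entry T[0,0,0] = 6.
The mode-1 fibre T[:,0,0] = [6, 6] gives a = [1, 1] (primitive direction); the mode-2 fibre T[0,:,0] = [6, 0] gives b = [1, 0]; then c[k] = T[0,0,k] / (a[0]·b[0]) = [6, -6] / 1 = [6, -6].
Expanding [1, 1] ⊗ [1, 0] ⊗ [6, -6] reproduces all 8 entries of T, so T = [1, 1] ⊗ [1, 0] ⊗ [6, -6] and rank(T) ≤ 1.
Equivalently every frontal slice T[:,:,k] is c[k] times the rank-1 matrix [1, 1] ⊗ [1, 0]. So T has rank 1 (it is nonzero).

Yes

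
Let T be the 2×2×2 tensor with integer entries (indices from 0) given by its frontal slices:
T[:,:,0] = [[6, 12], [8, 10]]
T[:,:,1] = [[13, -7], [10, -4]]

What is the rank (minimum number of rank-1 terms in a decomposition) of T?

Lower bound: the mode-3 unfolding of T (rows indexed by k, columns by (i,j) = (0,0), (0,1), (1,0), (1,1)) is [[6, 12, 8, 10], [13, -7, 10, -4]].
There the 2×2 minor on rows k ∈ {0, 1}, columns (i,j) ∈ {(0,0), (0,1)} is det [[6, 12], [13, -7]] = -198 ≠ 0, so this unfolding has rank ≥ 2; CP rank is at least every unfolding rank, so rank(T) ≥ 2. (Flattening ranks never certify an upper bound on CP rank; for that we must actually write T with 2 rank-1 terms.)
Upper bound — finding two terms. Write S_k = T[:,:,k] for the frontal slices: S₀ = [[6, 12], [8, 10]], S₁ = [[13, -7], [10, -4]].
If T = a₁ ⊗ b₁ ⊗ c₁ + a₂ ⊗ b₂ ⊗ c₂ then each S_k = c₁[k]·a₁b₁ᵀ + c₂[k]·a₂b₂ᵀ. S₀ and S₁ are linearly independent, so a₁b₁ᵀ and a₂b₂ᵀ must span the same plane of matrices: they are the rank-1 matrices of the form x·S₀ + y·S₁.
det(x·S₀ + y·S₁) is −36·x² + 42·xy + 18·y² = (-6)·(2·x − 3·y)(3·x + y), vanishing at (x:y) = (3:2) and (1:-3).
M₁ = 3·S₀ + 2·S₁ = [[44, 22], [44, 22]] = 22·[1, 1][2, 1]ᵀ and M₂ = S₀ − 3·S₁ = [[-33, 33], [-22, 22]] = (-11)·[3, 2][1, -1]ᵀ, so take a₁ = [1, 1], b₁ = [2, 1], a₂ = [3, 2], b₂ = [1, -1].
Each slice is an integer combination of E₁ = a₁b₁ᵀ and E₂ = a₂b₂ᵀ: S₀ = 6·E₁ − 2·E₂, S₁ = 2·E₁ + 3·E₂; reading off coefficients, c₁ = [6, 2] and c₂ = [-2, 3].
Hence T = [1, 1] ⊗ [2, 1] ⊗ [6, 2] + [3, 2] ⊗ [1, -1] ⊗ [-2, 3], so rank(T) ≤ 2.
These bounds meet, so rank(T) = 2.

2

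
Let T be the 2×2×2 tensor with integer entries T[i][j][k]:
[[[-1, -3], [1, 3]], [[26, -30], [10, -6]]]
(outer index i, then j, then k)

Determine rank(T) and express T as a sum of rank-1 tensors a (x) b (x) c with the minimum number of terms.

Lower bound: the mode-3 unfolding of T (rows indexed by k, columns by (i,j) = (0,0), (0,1), (1,0), (1,1)) is [[-1, 1, 26, 10], [-3, 3, -30, -6]].
There the 2×2 minor on rows k ∈ {0, 1}, columns (i,j) ∈ {(0,0), (1,0)} is det [[-1, 26], [-3, -30]] = 108 ≠ 0, so this unfolding has rank ≥ 2; CP rank is at least every unfolding rank, so rank(T) ≥ 2. (Unfolding ranks only ever bound the CP rank from below — rank(T) can be strictly larger than all of them — so the matching upper bound has to come from an explicit 2-term decomposition.)
Upper bound — finding two terms. Write S_k = T[:,:,k] for the frontal slices: S₀ = [[-1, 1], [26, 10]], S₁ = [[-3, 3], [-30, -6]].
If T = a₁ (x) b₁ (x) c₁ + a₂ (x) b₂ (x) c₂ then each S_k = c₁[k]·a₁b₁ᵀ + c₂[k]·a₂b₂ᵀ. S₀ and S₁ are linearly independent, so a₁b₁ᵀ and a₂b₂ᵀ must span the same plane of matrices: they are the rank-1 matrices of the form x·S₀ + y·S₁.
det(x·S₀ + y·S₁) is −36·x² − 72·xy + 108·y² = (-36)·(x + 3·y)(x − y), vanishing at (x:y) = (3:-1) and (1:1).
M₁ = 3·S₀ − S₁ = [[0, 0], [108, 36]] = 36·[0, 1][3, 1]ᵀ and M₂ = S₀ + S₁ = [[-4, 4], [-4, 4]] = (-4)·[1, 1][1, -1]ᵀ, so take a₁ = [0, 1], b₁ = [3, 1], a₂ = [1, 1], b₂ = [1, -1].
Each slice is an integer combination of E₁ = a₁b₁ᵀ and E₂ = a₂b₂ᵀ: S₀ = 9·E₁ − E₂, S₁ = −9·E₁ − 3·E₂; reading off coefficients, c₁ = [9, -9] and c₂ = [-1, -3].
Hence T = [0, 1] (x) [3, 1] (x) [9, -9] + [1, 1] (x) [1, -1] (x) [-1, -3], so rank(T) ≤ 2.
These bounds meet, so rank(T) = 2.

rank(T) = 2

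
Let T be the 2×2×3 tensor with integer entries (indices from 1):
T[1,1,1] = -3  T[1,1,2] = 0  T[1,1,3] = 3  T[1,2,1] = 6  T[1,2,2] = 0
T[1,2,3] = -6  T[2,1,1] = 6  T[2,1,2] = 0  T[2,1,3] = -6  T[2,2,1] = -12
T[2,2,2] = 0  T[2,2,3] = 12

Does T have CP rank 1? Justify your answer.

Yes

If T = a ∘ b ∘ c then every fibre of T is a multiple of the corresponding factor, so read the factors off the fibres through the nonzero entry T[1,1,1] = -3.
The mode-1 fibre T[:,1,1] = [-3, 6] gives a = [1, -2] (primitive direction); the mode-2 fibre T[1,:,1] = [-3, 6] gives b = [1, -2]; then c[k] = T[1,1,k] / (a[1]·b[1]) = [-3, 0, 3] / 1 = [-3, 0, 3].
Expanding [1, -2] ∘ [1, -2] ∘ [-3, 0, 3] reproduces all 12 entries of T, so T = [1, -2] ∘ [1, -2] ∘ [-3, 0, 3] and rank(T) ≤ 1.
Equivalently every frontal slice T[:,:,k] is c[k] times the rank-1 matrix [1, -2] ∘ [1, -2]. So T has rank 1 (it is nonzero).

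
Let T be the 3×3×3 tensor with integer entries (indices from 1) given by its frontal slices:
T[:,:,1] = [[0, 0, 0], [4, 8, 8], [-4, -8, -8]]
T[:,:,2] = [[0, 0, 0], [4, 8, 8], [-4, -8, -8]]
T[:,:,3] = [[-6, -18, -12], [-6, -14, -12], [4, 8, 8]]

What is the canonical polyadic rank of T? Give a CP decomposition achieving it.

Lower bound: the mode-2 unfolding of T (rows indexed by j, columns by (i,k) = (1,1), (1,2), (1,3), (2,1), (2,2), (2,3), (3,1), (3,2), (3,3)) is [[0, 0, -6, 4, 4, -6, -4, -4, 4], [0, 0, -18, 8, 8, -14, -8, -8, 8], [0, 0, -12, 8, 8, -12, -8, -8, 8]].
There the 2×2 minor on rows j ∈ {1, 2}, columns (i,k) ∈ {(1,3), (2,1)} is det [[-6, 4], [-18, 8]] = 24 ≠ 0, so this unfolding has rank ≥ 2; CP rank is at least every unfolding rank, so rank(T) ≥ 2. (This is only a lower bound: in general the CP rank may exceed every unfolding rank, so we still need to exhibit 2 rank-1 terms summing to T.)
Upper bound — finding two terms. Write S_k = T[:,:,k] for the frontal slices: S₁ = [[0, 0, 0], [4, 8, 8], [-4, -8, -8]], S₂ = [[0, 0, 0], [4, 8, 8], [-4, -8, -8]], S₃ = [[-6, -18, -12], [-6, -14, -12], [4, 8, 8]].
If T = a₁ (x) b₁ (x) c₁ + a₂ (x) b₂ (x) c₂ then each S_k = c₁[k]·a₁b₁ᵀ + c₂[k]·a₂b₂ᵀ. S₁ and S₃ are linearly independent, so a₁b₁ᵀ and a₂b₂ᵀ must span the same plane of matrices: they are the rank-1 matrices of the form x·S₁ + y·S₃.
The 2×2 minor of x·S₁ + y·S₃ on rows {1,2}, columns {1,2} is 24·xy − 24·y² = 24·(x − y)(y), vanishing at (x:y) = (1:1) and (1:0).
M₁ = S₁ + S₃ = [[-6, -18, -12], [-2, -6, -4], [0, 0, 0]] = (-2)·[3, 1, 0][1, 3, 2]ᵀ and M₂ = S₁ = [[0, 0, 0], [4, 8, 8], [-4, -8, -8]] = 4·[0, 1, -1][1, 2, 2]ᵀ, so take a₁ = [3, 1, 0], b₁ = [1, 3, 2], a₂ = [0, 1, -1], b₂ = [1, 2, 2].
Each slice is an integer combination of E₁ = a₁b₁ᵀ and E₂ = a₂b₂ᵀ: S₁ = 4·E₂, S₂ = 4·E₂, S₃ = −2·E₁ − 4·E₂; reading off coefficients, c₁ = [0, 0, -2] and c₂ = [4, 4, -4].
Hence T = [3, 1, 0] (x) [1, 3, 2] (x) [0, 0, -2] + [0, 1, -1] (x) [1, 2, 2] (x) [4, 4, -4], so rank(T) ≤ 2.
These bounds meet, so rank(T) = 2.

rank(T) = 2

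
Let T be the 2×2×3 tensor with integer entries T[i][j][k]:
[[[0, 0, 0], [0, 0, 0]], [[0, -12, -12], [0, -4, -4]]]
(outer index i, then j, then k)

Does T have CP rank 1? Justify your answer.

If T = a ⊗ b ⊗ c then every fibre of T is a multiple of the corresponding factor, so read the factors off the fibres through the nonzero entry T[1,0,1] = -12.
The mode-1 fibre T[:,0,1] = [0, -12] gives a = (0, 1) (primitive direction); the mode-2 fibre T[1,:,1] = [-12, -4] gives b = (3, 1); then c[k] = T[1,0,k] / (a[1]·b[0]) = [0, -12, -12] / 3 = (0, -4, -4).
Expanding (0, 1) ⊗ (3, 1) ⊗ (0, -4, -4) reproduces all 12 entries of T, so T = (0, 1) ⊗ (3, 1) ⊗ (0, -4, -4) and rank(T) ≤ 1.
Equivalently every frontal slice T[:,:,k] is c[k] times the rank-1 matrix (0, 1) ⊗ (3, 1). So T has rank 1 (it is nonzero).

Yes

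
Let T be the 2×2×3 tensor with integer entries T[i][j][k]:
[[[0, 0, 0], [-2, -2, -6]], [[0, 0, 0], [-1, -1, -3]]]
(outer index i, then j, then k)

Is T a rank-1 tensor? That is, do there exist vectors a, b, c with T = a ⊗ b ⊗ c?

Yes

If T = a ⊗ b ⊗ c then every fibre of T is a multiple of the corresponding factor, so read the factors off the fibres through the nonzero entry T[0,1,0] = -2.
The mode-1 fibre T[:,1,0] = [-2, -1] gives a = (2, 1) (primitive direction); the mode-2 fibre T[0,:,0] = [0, -2] gives b = (0, 1); then c[k] = T[0,1,k] / (a[0]·b[1]) = [-2, -2, -6] / 2 = (-1, -1, -3).
Expanding (2, 1) ⊗ (0, 1) ⊗ (-1, -1, -3) reproduces all 12 entries of T, so T = (2, 1) ⊗ (0, 1) ⊗ (-1, -1, -3) and rank(T) ≤ 1.
Equivalently every frontal slice T[:,:,k] is c[k] times the rank-1 matrix (2, 1) ⊗ (0, 1). So T has rank 1 (it is nonzero).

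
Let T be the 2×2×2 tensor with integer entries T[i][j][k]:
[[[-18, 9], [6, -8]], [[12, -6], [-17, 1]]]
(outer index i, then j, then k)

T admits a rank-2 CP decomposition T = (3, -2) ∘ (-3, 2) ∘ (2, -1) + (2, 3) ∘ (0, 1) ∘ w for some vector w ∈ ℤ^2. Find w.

w = (-3, -1)

Subtract the known terms from T to get the rank-1 residual R = (2, 3) ∘ (0, 1) ∘ w, so R[i,j,k] = a[i]·b[j]·w[k]. Pick indices with nonzero a[0]·b[1] = (2)·(1) = 2. Only the fibre through (0,1,·) is needed: R[0,1,:] = T[0,1,:] − Σₗ aₗ[0]bₗ[1]cₗ = [6, -8] − (3)·(2)·(2, -1) = [-6, -2]. Then w[k] = R[0,1,k] / 2 for each k, giving w = [-6, -2] / 2 = (-3, -1).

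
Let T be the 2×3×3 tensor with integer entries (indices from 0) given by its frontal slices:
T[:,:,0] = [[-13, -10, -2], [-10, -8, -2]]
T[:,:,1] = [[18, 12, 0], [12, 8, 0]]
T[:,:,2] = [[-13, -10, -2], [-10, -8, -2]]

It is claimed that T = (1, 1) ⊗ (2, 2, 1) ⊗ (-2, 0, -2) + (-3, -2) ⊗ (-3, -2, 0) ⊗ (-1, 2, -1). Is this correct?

Yes

Reconstruct entrywise from the claimed factors. For example, T[1,1,0] = -8 and Σₗ aₗ[1]bₗ[1]cₗ[0] = (1)·(2)·(-2) + (-2)·(-2)·(-1) = -8; checking all 18 entries, every one matches. The claim holds.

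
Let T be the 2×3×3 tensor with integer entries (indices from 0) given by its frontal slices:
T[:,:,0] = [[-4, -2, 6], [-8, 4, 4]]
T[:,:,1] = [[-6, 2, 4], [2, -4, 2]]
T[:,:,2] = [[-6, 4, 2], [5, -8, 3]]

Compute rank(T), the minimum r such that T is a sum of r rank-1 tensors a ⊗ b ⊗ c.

Lower bound: in the mode-3 unfolding of T (rows indexed by k, columns by (i,j)) the 3×3 minor on rows k ∈ {0, 1, 2}, columns (i,j) ∈ {(0,0), (0,1), (1,0)} is det [[-4, -2, -8], [-6, 2, 2], [-6, 4, 5]] = 52 ≠ 0, so that unfolding has rank ≥ 3 and hence rank(T) ≥ 3 (CP rank is at least every unfolding rank, though it can be larger).
Upper bound: T is a sum of 3 rank-1 terms, T = [1, -2] ⊗ [1, -1, 0] ⊗ [2, -2, -4] + [1, 1] ⊗ [1, 0, -1] ⊗ [-2, 0, -4] + [2, 1] ⊗ [1, 0, -1] ⊗ [-2, -2, 1] (one valid choice — decompositions are not unique — normalised so each a, b is primitive with positive first nonzero entry; check it by expanding all entries), so rank(T) ≤ 3.
These bounds meet, so rank(T) = 3.

3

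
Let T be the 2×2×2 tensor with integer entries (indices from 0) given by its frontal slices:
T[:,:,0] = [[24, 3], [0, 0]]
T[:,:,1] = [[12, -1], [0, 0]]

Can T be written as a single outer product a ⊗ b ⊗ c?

The mode-2 unfolding of T (rows indexed by j, columns by (i,k) = (0,0), (0,1), (1,0), (1,1)) is [[24, 12, 0, 0], [3, -1, 0, 0]].
There the 2×2 minor on rows j ∈ {0, 1}, columns (i,k) ∈ {(0,0), (0,1)} is det [[24, 12], [3, -1]] = -60 ≠ 0, so this unfolding has rank ≥ 2; CP rank is at least every unfolding rank, so rank(T) ≥ 2.
In particular rank(T) ≥ 2 > 1, so T is not rank-1.

No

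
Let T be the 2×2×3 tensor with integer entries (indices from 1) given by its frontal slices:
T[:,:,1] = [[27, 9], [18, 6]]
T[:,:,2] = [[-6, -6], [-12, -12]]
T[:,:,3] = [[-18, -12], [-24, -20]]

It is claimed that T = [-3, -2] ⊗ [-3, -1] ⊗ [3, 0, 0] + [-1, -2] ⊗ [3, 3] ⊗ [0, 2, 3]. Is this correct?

Reconstruct entry (1,1,3) from the claimed factors: Σₗ aₗ[1]bₗ[1]cₗ[3] = (-3)·(-3)·(0) + (-1)·(3)·(3) = -9, but T[1,1,3] = -18. The claim is false.

No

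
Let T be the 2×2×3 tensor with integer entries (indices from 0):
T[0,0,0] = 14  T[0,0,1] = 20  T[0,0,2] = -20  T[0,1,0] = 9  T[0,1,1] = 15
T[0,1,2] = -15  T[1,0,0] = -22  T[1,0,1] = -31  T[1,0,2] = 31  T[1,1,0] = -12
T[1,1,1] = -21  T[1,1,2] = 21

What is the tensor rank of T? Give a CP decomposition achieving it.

rank(T) = 2

Lower bound: the mode-3 unfolding of T (rows indexed by k, columns by (i,j) = (0,0), (0,1), (1,0), (1,1)) is [[14, 9, -22, -12], [20, 15, -31, -21], [-20, -15, 31, 21]].
There the 2×2 minor on rows k ∈ {0, 1}, columns (i,j) ∈ {(0,0), (0,1)} is det [[14, 9], [20, 15]] = 30 ≠ 0, so this unfolding has rank ≥ 2; CP rank is at least every unfolding rank, so rank(T) ≥ 2. (Unfolding ranks only ever bound the CP rank from below — rank(T) can be strictly larger than all of them — so the matching upper bound has to come from an explicit 2-term decomposition.)
Upper bound — finding two terms. Write S_k = T[:,:,k] for the frontal slices: S₀ = [[14, 9], [-22, -12]], S₁ = [[20, 15], [-31, -21]], S₂ = [[-20, -15], [31, 21]].
If T = a₁ ⊗ b₁ ⊗ c₁ + a₂ ⊗ b₂ ⊗ c₂ then each S_k = c₁[k]·a₁b₁ᵀ + c₂[k]·a₂b₂ᵀ. S₀ and S₁ are linearly independent, so a₁b₁ᵀ and a₂b₂ᵀ must span the same plane of matrices: they are the rank-1 matrices of the form x·S₀ + y·S₁.
det(x·S₀ + y·S₁) is 30·x² + 75·xy + 45·y² = 15·(2·x + 3·y)(x + y), vanishing at (x:y) = (3:-2) and (1:-1).
M₁ = 3·S₀ − 2·S₁ = [[2, -3], [-4, 6]] = [1, -2][2, -3]ᵀ and M₂ = S₀ − S₁ = [[-6, -6], [9, 9]] = (-3)·[2, -3][1, 1]ᵀ, so take a₁ = [1, -2], b₁ = [2, -3], a₂ = [2, -3], b₂ = [1, 1].
Each slice is an integer combination of E₁ = a₁b₁ᵀ and E₂ = a₂b₂ᵀ: S₀ = E₁ + 6·E₂, S₁ = E₁ + 9·E₂, S₂ = −E₁ − 9·E₂; reading off coefficients, c₁ = [1, 1, -1] and c₂ = [6, 9, -9].
Hence T = [1, -2] ⊗ [2, -3] ⊗ [1, 1, -1] + [2, -3] ⊗ [1, 1] ⊗ [6, 9, -9], so rank(T) ≤ 2.
These bounds meet, so rank(T) = 2.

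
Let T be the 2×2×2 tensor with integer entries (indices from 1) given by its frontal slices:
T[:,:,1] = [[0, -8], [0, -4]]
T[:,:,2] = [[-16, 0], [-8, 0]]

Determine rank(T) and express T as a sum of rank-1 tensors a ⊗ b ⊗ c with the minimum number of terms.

Lower bound: the mode-2 unfolding of T (rows indexed by j, columns by (i,k) = (1,1), (1,2), (2,1), (2,2)) is [[0, -16, 0, -8], [-8, 0, -4, 0]].
There the 2×2 minor on rows j ∈ {1, 2}, columns (i,k) ∈ {(1,1), (1,2)} is det [[0, -16], [-8, 0]] = -128 ≠ 0, so this unfolding has rank ≥ 2; CP rank is at least every unfolding rank, so rank(T) ≥ 2. (Unfolding ranks only ever bound the CP rank from below — rank(T) can be strictly larger than all of them — so the matching upper bound has to come from an explicit 2-term decomposition.)
Upper bound — finding two terms. Every mode-1 slice of T is a multiple of one matrix: T[i,:,:] = a[i]·M with a = [2, 1] and M = [[0, -8], [-4, 0]] (rows indexed by j, columns by k). So it suffices to write M as a sum of two rank-1 matrices.
Splitting M by its rows (j = 1, 2), M = [1, 0][0, -8]ᵀ + [0, 1][-4, 0]ᵀ.
Hence T = [2, 1] ⊗ [1, 0] ⊗ [0, -8] + [2, 1] ⊗ [0, 1] ⊗ [-4, 0], so rank(T) ≤ 2.
These bounds meet, so rank(T) = 2.

rank(T) = 2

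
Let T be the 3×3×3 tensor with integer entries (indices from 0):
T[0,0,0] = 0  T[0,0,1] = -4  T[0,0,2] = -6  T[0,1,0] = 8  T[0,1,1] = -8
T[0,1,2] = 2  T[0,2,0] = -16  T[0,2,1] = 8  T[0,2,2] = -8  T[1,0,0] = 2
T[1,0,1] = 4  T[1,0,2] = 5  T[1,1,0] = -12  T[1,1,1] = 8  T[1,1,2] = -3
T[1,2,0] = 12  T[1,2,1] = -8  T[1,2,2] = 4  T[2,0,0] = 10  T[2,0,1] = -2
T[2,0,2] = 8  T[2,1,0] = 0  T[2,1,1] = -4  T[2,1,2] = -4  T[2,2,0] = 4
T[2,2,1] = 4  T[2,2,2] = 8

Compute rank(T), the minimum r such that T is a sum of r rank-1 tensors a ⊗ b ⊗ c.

3

Lower bound: the mode-1 unfolding of T (rows indexed by i, columns by (j,k) = (0,0), (0,1), (0,2), (1,0), (1,1), (1,2), (2,0), (2,1), (2,2)) is [[0, -4, -6, 8, -8, 2, -16, 8, -8], [2, 4, 5, -12, 8, -3, 12, -8, 4], [10, -2, 8, 0, -4, -4, 4, 4, 8]].
There the 3×3 minor on rows i ∈ {0, 1, 2}, columns (j,k) ∈ {(0,0), (0,1), (0,2)} is det [[0, -4, -6], [2, 4, 5], [10, -2, 8]] = 128 ≠ 0, so this unfolding has rank ≥ 3; CP rank is at least every unfolding rank, so rank(T) ≥ 3. (Flattening ranks never certify an upper bound on CP rank; for that we must actually write T with 3 rank-1 terms.)
Upper bound: T is a sum of 3 rank-1 terms, T = (2, -2, 1) ⊗ (1, 2, -2) ⊗ (2, -2, 0) + (2, -1, -2) ⊗ (2, -1, 2) ⊗ (-2, 0, -2) + (2, 1, 0) ⊗ (1, -1, 0) ⊗ (2, 0, 1) (one valid choice — decompositions are not unique — normalised so each a, b is primitive with positive first nonzero entry; check it by expanding all entries), so rank(T) ≤ 3.
These bounds meet, so rank(T) = 3.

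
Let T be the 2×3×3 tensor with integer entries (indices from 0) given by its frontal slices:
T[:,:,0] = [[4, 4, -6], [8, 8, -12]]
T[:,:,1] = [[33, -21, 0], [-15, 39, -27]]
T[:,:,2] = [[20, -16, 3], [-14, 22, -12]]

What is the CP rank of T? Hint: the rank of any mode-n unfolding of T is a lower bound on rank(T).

Lower bound: the mode-2 unfolding of T (rows indexed by j, columns by (i,k) = (0,0), (0,1), (0,2), (1,0), (1,1), (1,2)) is [[4, 33, 20, 8, -15, -14], [4, -21, -16, 8, 39, 22], [-6, 0, 3, -12, -27, -12]].
There the 2×2 minor on rows j ∈ {0, 1}, columns (i,k) ∈ {(0,0), (0,1)} is det [[4, 33], [4, -21]] = -216 ≠ 0, so this unfolding has rank ≥ 2; CP rank is at least every unfolding rank, so rank(T) ≥ 2. (This is only a lower bound: in general the CP rank may exceed every unfolding rank, so we still need to exhibit 2 rank-1 terms summing to T.)
Upper bound — finding two terms. Write S_k = T[:,:,k] for the frontal slices: S₀ = [[4, 4, -6], [8, 8, -12]], S₁ = [[33, -21, 0], [-15, 39, -27]], S₂ = [[20, -16, 3], [-14, 22, -12]].
If T = a₁ ⊗ b₁ ⊗ c₁ + a₂ ⊗ b₂ ⊗ c₂ then each S_k = c₁[k]·a₁b₁ᵀ + c₂[k]·a₂b₂ᵀ. S₀ and S₁ are linearly independent, so a₁b₁ᵀ and a₂b₂ᵀ must span the same plane of matrices: they are the rank-1 matrices of the form x·S₀ + y·S₁.
The 2×2 minor of x·S₀ + y·S₁ on rows {0,1}, columns {0,1} is 648·xy + 972·y² = 324·(2·x + 3·y)(y), vanishing at (x:y) = (3:-2) and (1:0).
M₁ = 3·S₀ − 2·S₁ = [[-54, 54, -18], [54, -54, 18]] = (-18)·[1, -1][3, -3, 1]ᵀ and M₂ = S₀ = [[4, 4, -6], [8, 8, -12]] = 2·[1, 2][2, 2, -3]ᵀ, so take a₁ = [1, -1], b₁ = [3, -3, 1], a₂ = [1, 2], b₂ = [2, 2, -3].
Each slice is an integer combination of E₁ = a₁b₁ᵀ and E₂ = a₂b₂ᵀ: S₀ = 2·E₂, S₁ = 9·E₁ + 3·E₂, S₂ = 6·E₁ + E₂; reading off coefficients, c₁ = [0, 9, 6] and c₂ = [2, 3, 1].
Hence T = [1, -1] ⊗ [3, -3, 1] ⊗ [0, 9, 6] + [1, 2] ⊗ [2, 2, -3] ⊗ [2, 3, 1], so rank(T) ≤ 2.
These bounds meet, so rank(T) = 2.

2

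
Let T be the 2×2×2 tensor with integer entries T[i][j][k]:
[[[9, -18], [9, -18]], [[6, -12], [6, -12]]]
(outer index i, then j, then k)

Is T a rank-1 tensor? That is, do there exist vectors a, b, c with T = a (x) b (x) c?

If T = a (x) b (x) c then every fibre of T is a multiple of the corresponding factor, so read the factors off the fibres through the nonzero entry T[0,0,0] = 9.
The mode-1 fibre T[:,0,0] = [9, 6] gives a = [3, 2] (primitive direction); the mode-2 fibre T[0,:,0] = [9, 9] gives b = [1, 1]; then c[k] = T[0,0,k] / (a[0]·b[0]) = [9, -18] / 3 = [3, -6].
Expanding [3, 2] (x) [1, 1] (x) [3, -6] reproduces all 8 entries of T, so T = [3, 2] (x) [1, 1] (x) [3, -6] and rank(T) ≤ 1.
Equivalently every frontal slice T[:,:,k] is c[k] times the rank-1 matrix [3, 2] (x) [1, 1]. So T has rank 1 (it is nonzero).

Yes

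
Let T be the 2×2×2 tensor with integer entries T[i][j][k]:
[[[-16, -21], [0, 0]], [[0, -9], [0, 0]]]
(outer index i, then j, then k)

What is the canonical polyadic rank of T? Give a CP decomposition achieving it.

rank(T) = 2

Lower bound: the mode-1 unfolding of T (rows indexed by i, columns by (j,k) = (0,0), (0,1), (1,0), (1,1)) is [[-16, -21, 0, 0], [0, -9, 0, 0]].
There the 2×2 minor on rows i ∈ {0, 1}, columns (j,k) ∈ {(0,0), (0,1)} is det [[-16, -21], [0, -9]] = 144 ≠ 0, so this unfolding has rank ≥ 2; CP rank is at least every unfolding rank, so rank(T) ≥ 2. (This is only a lower bound: in general the CP rank may exceed every unfolding rank, so we still need to exhibit 2 rank-1 terms summing to T.)
Upper bound — finding two terms. Every mode-2 slice of T is a multiple of one matrix: T[:,j,:] = b[j]·M with b = [1, 0] and M = [[-16, -21], [0, -9]] (rows indexed by i, columns by k). So it suffices to write M as a sum of two rank-1 matrices.
Splitting M by its rows (i = 0, 1), M = [1, 0][-16, -21]ᵀ + [0, 1][0, -9]ᵀ.
Hence T = [1, 0] ⊗ [1, 0] ⊗ [-16, -21] + [0, 1] ⊗ [1, 0] ⊗ [0, -9], so rank(T) ≤ 2.
These bounds meet, so rank(T) = 2.
Check entry T[1,0,0] = 0: (0)·(1)·(-16) + (1)·(1)·(0) = 0.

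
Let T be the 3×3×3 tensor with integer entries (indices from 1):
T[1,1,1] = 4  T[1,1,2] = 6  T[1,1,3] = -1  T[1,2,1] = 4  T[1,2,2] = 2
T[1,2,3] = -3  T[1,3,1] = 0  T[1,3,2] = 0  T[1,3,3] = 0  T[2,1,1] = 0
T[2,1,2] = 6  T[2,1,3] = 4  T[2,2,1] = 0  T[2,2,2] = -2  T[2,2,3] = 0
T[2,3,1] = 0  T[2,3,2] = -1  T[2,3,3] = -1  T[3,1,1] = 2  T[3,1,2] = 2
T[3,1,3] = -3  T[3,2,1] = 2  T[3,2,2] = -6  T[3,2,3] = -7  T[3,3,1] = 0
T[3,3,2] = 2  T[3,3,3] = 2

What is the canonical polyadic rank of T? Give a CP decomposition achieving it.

rank(T) = 3

Lower bound: the mode-2 unfolding of T (rows indexed by j, columns by (i,k) = (1,1), (1,2), (1,3), (2,1), (2,2), (2,3), (3,1), (3,2), (3,3)) is [[4, 6, -1, 0, 6, 4, 2, 2, -3], [4, 2, -3, 0, -2, 0, 2, -6, -7], [0, 0, 0, 0, -1, -1, 0, 2, 2]].
There the 3×3 minor on rows j ∈ {1, 2, 3}, columns (i,k) ∈ {(1,1), (1,2), (2,2)} is det [[4, 6, 6], [4, 2, -2], [0, 0, -1]] = 16 ≠ 0, so this unfolding has rank ≥ 3; CP rank is at least every unfolding rank, so rank(T) ≥ 3. (This is only a lower bound: in general the CP rank may exceed every unfolding rank, so we still need to exhibit 3 rank-1 terms summing to T.)
Upper bound: T is a sum of 3 rank-1 terms, T = [0, 1, -2] (x) [2, 2, -1] (x) [0, 1, 1] + [1, 2, 2] (x) [1, -1, 0] (x) [0, 2, 1] + [2, 0, 1] (x) [1, 1, 0] (x) [2, 2, -1] (written with every a and b primitive with positive leading entry and the scale carried by c; CP decompositions are not unique, and this one is verified by expanding entrywise), so rank(T) ≤ 3.
These bounds meet, so rank(T) = 3.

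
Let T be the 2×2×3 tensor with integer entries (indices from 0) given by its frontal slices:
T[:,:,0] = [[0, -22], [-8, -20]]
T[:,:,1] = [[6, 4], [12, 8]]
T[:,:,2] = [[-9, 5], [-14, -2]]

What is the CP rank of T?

2

Lower bound: the mode-2 unfolding of T (rows indexed by j, columns by (i,k) = (0,0), (0,1), (0,2), (1,0), (1,1), (1,2)) is [[0, 6, -9, -8, 12, -14], [-22, 4, 5, -20, 8, -2]].
There the 2×2 minor on rows j ∈ {0, 1}, columns (i,k) ∈ {(0,0), (0,1)} is det [[0, 6], [-22, 4]] = 132 ≠ 0, so this unfolding has rank ≥ 2; CP rank is at least every unfolding rank, so rank(T) ≥ 2. (This is only a lower bound: in general the CP rank may exceed every unfolding rank, so we still need to exhibit 2 rank-1 terms summing to T.)
Upper bound — finding two terms. Write S_k = T[:,:,k] for the frontal slices: S₀ = [[0, -22], [-8, -20]], S₁ = [[6, 4], [12, 8]], S₂ = [[-9, 5], [-14, -2]].
If T = a₁ ⊗ b₁ ⊗ c₁ + a₂ ⊗ b₂ ⊗ c₂ then each S_k = c₁[k]·a₁b₁ᵀ + c₂[k]·a₂b₂ᵀ. S₀ and S₁ are linearly independent, so a₁b₁ᵀ and a₂b₂ᵀ must span the same plane of matrices: they are the rank-1 matrices of the form x·S₀ + y·S₁.
det(x·S₀ + y·S₁) is −176·x² + 176·xy = (-176)·(x − y)(x), vanishing at (x:y) = (1:1) and (0:1).
M₁ = S₀ + S₁ = [[6, -18], [4, -12]] = 2·[3, 2][1, -3]ᵀ and M₂ = S₁ = [[6, 4], [12, 8]] = 2·[1, 2][3, 2]ᵀ, so take a₁ = [3, 2], b₁ = [1, -3], a₂ = [1, 2], b₂ = [3, 2].
Each slice is an integer combination of E₁ = a₁b₁ᵀ and E₂ = a₂b₂ᵀ: S₀ = 2·E₁ − 2·E₂, S₁ = 2·E₂, S₂ = −E₁ − 2·E₂; reading off coefficients, c₁ = [2, 0, -1] and c₂ = [-2, 2, -2].
Hence T = [3, 2] ⊗ [1, -3] ⊗ [2, 0, -1] + [1, 2] ⊗ [3, 2] ⊗ [-2, 2, -2], so rank(T) ≤ 2.
These bounds meet, so rank(T) = 2.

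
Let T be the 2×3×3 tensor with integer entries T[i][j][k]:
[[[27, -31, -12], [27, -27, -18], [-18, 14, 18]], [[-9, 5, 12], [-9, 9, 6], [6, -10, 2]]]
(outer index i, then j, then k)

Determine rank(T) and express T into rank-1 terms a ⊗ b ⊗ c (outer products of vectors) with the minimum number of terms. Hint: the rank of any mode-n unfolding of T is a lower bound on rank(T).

Lower bound: the mode-2 unfolding of T (rows indexed by j, columns by (i,k) = (0,0), (0,1), (0,2), (1,0), (1,1), (1,2)) is [[27, -31, -12, -9, 5, 12], [27, -27, -18, -9, 9, 6], [-18, 14, 18, 6, -10, 2]].
There the 2×2 minor on rows j ∈ {0, 1}, columns (i,k) ∈ {(0,0), (0,1)} is det [[27, -31], [27, -27]] = 108 ≠ 0, so this unfolding has rank ≥ 2; CP rank is at least every unfolding rank, so rank(T) ≥ 2. (Unfolding ranks only ever bound the CP rank from below — rank(T) can be strictly larger than all of them — so the matching upper bound has to come from an explicit 2-term decomposition.)
Upper bound — finding two terms. Write S_k = T[:,:,k] for the frontal slices: S₀ = [[27, 27, -18], [-9, -9, 6]], S₁ = [[-31, -27, 14], [5, 9, -10]], S₂ = [[-12, -18, 18], [12, 6, 2]].
If T = a₁ ⊗ b₁ ⊗ c₁ + a₂ ⊗ b₂ ⊗ c₂ then each S_k = c₁[k]·a₁b₁ᵀ + c₂[k]·a₂b₂ᵀ. S₀ and S₁ are linearly independent, so a₁b₁ᵀ and a₂b₂ᵀ must span the same plane of matrices: they are the rank-1 matrices of the form x·S₀ + y·S₁.
The 2×2 minor of x·S₀ + y·S₁ on rows {0,1}, columns {0,1} is 144·xy − 144·y² = 144·(x − y)(y), vanishing at (x:y) = (1:1) and (1:0).
M₁ = S₀ + S₁ = [[-4, 0, -4], [-4, 0, -4]] = (-4)·(1, 1)(1, 0, 1)ᵀ and M₂ = S₀ = [[27, 27, -18], [-9, -9, 6]] = 3·(3, -1)(3, 3, -2)ᵀ, so take a₁ = (1, 1), b₁ = (1, 0, 1), a₂ = (3, -1), b₂ = (3, 3, -2).
Each slice is an integer combination of E₁ = a₁b₁ᵀ and E₂ = a₂b₂ᵀ: S₀ = 3·E₂, S₁ = −4·E₁ − 3·E₂, S₂ = 6·E₁ − 2·E₂; reading off coefficients, c₁ = (0, -4, 6) and c₂ = (3, -3, -2).
Hence T = (1, 1) ⊗ (1, 0, 1) ⊗ (0, -4, 6) + (3, -1) ⊗ (3, 3, -2) ⊗ (3, -3, -2), so rank(T) ≤ 2.
These bounds meet, so rank(T) = 2.

rank(T) = 2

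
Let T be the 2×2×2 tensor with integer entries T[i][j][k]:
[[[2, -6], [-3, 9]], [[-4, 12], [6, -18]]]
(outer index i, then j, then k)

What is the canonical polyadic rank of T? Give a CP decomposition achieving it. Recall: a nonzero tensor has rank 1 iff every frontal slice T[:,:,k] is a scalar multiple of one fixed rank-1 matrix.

rank(T) = 1

Lower bound: T ≠ 0 (e.g. T[0,0,0] = 2), so rank(T) ≥ 1.
Upper bound: if T = a ⊗ b ⊗ c then every fibre of T is a multiple of the corresponding factor, so read the factors off the fibres through the nonzero entry T[0,0,0] = 2.
The mode-1 fibre T[:,0,0] = [2, -4] gives a = [1, -2] (primitive direction); the mode-2 fibre T[0,:,0] = [2, -3] gives b = [2, -3]; then c[k] = T[0,0,k] / (a[0]·b[0]) = [2, -6] / 2 = [1, -3].
Expanding [1, -2] ⊗ [2, -3] ⊗ [1, -3] reproduces all 8 entries of T, so T = [1, -2] ⊗ [2, -3] ⊗ [1, -3] and rank(T) ≤ 1.
These bounds meet, so rank(T) = 1.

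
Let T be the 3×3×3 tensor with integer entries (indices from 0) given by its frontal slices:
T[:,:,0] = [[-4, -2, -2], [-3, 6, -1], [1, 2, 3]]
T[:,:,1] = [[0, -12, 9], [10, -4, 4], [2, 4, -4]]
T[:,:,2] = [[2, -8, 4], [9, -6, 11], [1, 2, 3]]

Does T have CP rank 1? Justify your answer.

The mode-2 unfolding of T (rows indexed by j, columns by (i,k) = (0,0), (0,1), (0,2), (1,0), (1,1), (1,2), (2,0), (2,1), (2,2)) is [[-4, 0, 2, -3, 10, 9, 1, 2, 1], [-2, -12, -8, 6, -4, -6, 2, 4, 2], [-2, 9, 4, -1, 4, 11, 3, -4, 3]].
There the 3×3 minor on rows j ∈ {0, 1, 2}, columns (i,k) ∈ {(0,0), (0,1), (0,2)} is det [[-4, 0, 2], [-2, -12, -8], [-2, 9, 4]] = -180 ≠ 0, so this unfolding has rank ≥ 3; CP rank is at least every unfolding rank, so rank(T) ≥ 3.
In particular rank(T) ≥ 3 > 1, so T is not rank-1.

No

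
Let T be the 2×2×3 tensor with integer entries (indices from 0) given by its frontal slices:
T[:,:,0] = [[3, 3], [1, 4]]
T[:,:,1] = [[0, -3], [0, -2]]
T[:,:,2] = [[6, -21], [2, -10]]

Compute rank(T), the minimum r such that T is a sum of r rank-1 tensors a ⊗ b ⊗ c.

2

Lower bound: the mode-1 unfolding of T (rows indexed by i, columns by (j,k) = (0,0), (0,1), (0,2), (1,0), (1,1), (1,2)) is [[3, 0, 6, 3, -3, -21], [1, 0, 2, 4, -2, -10]].
There the 2×2 minor on rows i ∈ {0, 1}, columns (j,k) ∈ {(0,0), (1,0)} is det [[3, 3], [1, 4]] = 9 ≠ 0, so this unfolding has rank ≥ 2; CP rank is at least every unfolding rank, so rank(T) ≥ 2. (This is only a lower bound: in general the CP rank may exceed every unfolding rank, so we still need to exhibit 2 rank-1 terms summing to T.)
Upper bound — finding two terms. Write S_k = T[:,:,k] for the frontal slices: S₀ = [[3, 3], [1, 4]], S₁ = [[0, -3], [0, -2]], S₂ = [[6, -21], [2, -10]].
If T = a₁ ⊗ b₁ ⊗ c₁ + a₂ ⊗ b₂ ⊗ c₂ then each S_k = c₁[k]·a₁b₁ᵀ + c₂[k]·a₂b₂ᵀ. S₀ and S₁ are linearly independent, so a₁b₁ᵀ and a₂b₂ᵀ must span the same plane of matrices: they are the rank-1 matrices of the form x·S₀ + y·S₁.
det(x·S₀ + y·S₁) is 9·x² − 3·xy = 3·(3·x − y)(x), vanishing at (x:y) = (1:3) and (0:1).
M₁ = S₀ + 3·S₁ = [[3, -6], [1, -2]] = (3, 1)(1, -2)ᵀ and M₂ = S₁ = [[0, -3], [0, -2]] = −(3, 2)(0, 1)ᵀ, so take a₁ = (3, 1), b₁ = (1, -2), a₂ = (3, 2), b₂ = (0, 1).
Each slice is an integer combination of E₁ = a₁b₁ᵀ and E₂ = a₂b₂ᵀ: S₀ = E₁ + 3·E₂, S₁ = −E₂, S₂ = 2·E₁ − 3·E₂; reading off coefficients, c₁ = (1, 0, 2) and c₂ = (3, -1, -3).
Hence T = (3, 1) ⊗ (1, -2) ⊗ (1, 0, 2) + (3, 2) ⊗ (0, 1) ⊗ (3, -1, -3), so rank(T) ≤ 2.
These bounds meet, so rank(T) = 2.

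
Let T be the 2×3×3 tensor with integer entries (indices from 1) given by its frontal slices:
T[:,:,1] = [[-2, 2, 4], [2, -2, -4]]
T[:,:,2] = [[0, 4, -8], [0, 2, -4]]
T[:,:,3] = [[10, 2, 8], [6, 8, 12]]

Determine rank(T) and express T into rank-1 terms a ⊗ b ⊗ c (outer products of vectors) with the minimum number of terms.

rank(T) = 3

Lower bound: the mode-2 unfolding of T (rows indexed by j, columns by (i,k) = (1,1), (1,2), (1,3), (2,1), (2,2), (2,3)) is [[-2, 0, 10, 2, 0, 6], [2, 4, 2, -2, 2, 8], [4, -8, 8, -4, -4, 12]].
There the 3×3 minor on rows j ∈ {1, 2, 3}, columns (i,k) ∈ {(1,1), (1,2), (1,3)} is det [[-2, 0, 10], [2, 4, 2], [4, -8, 8]] = -416 ≠ 0, so this unfolding has rank ≥ 3; CP rank is at least every unfolding rank, so rank(T) ≥ 3. (Flattening ranks never certify an upper bound on CP rank; for that we must actually write T with 3 rank-1 terms.)
Upper bound: T is a sum of 3 rank-1 terms, T = (1, -1) ⊗ (1, -1, -2) ⊗ (-2, 0, 2) + (1, 1) ⊗ (2, 2, 1) ⊗ (0, 0, 4) + (2, 1) ⊗ (0, 1, -2) ⊗ (0, 2, -2) (written with every a and b primitive with positive leading entry and the scale carried by c; CP decompositions are not unique, and this one is verified by expanding entrywise), so rank(T) ≤ 3.
These bounds meet, so rank(T) = 3.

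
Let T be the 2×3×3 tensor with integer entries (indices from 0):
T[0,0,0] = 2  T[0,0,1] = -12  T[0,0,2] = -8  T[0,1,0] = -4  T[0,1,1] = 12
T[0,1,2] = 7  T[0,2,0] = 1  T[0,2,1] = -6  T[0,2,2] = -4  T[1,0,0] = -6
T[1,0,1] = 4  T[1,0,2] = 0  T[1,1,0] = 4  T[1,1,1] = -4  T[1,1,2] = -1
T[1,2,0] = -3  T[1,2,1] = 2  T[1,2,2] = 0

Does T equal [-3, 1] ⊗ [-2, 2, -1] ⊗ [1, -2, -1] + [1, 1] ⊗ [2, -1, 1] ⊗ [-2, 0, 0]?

No

Reconstruct entry (0,0,2) from the claimed factors: Σₗ aₗ[0]bₗ[0]cₗ[2] = (-3)·(-2)·(-1) + (1)·(2)·(0) = -6, but T[0,0,2] = -8. The claim is false.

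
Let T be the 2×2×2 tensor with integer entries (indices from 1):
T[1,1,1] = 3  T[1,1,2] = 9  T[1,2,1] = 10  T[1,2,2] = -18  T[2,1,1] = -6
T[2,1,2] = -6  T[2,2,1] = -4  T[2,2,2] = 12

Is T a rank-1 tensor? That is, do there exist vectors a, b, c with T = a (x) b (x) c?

No

The mode-3 unfolding of T (rows indexed by k, columns by (i,j) = (1,1), (1,2), (2,1), (2,2)) is [[3, 10, -6, -4], [9, -18, -6, 12]].
There the 2×2 minor on rows k ∈ {1, 2}, columns (i,j) ∈ {(1,1), (1,2)} is det [[3, 10], [9, -18]] = -144 ≠ 0, so this unfolding has rank ≥ 2; CP rank is at least every unfolding rank, so rank(T) ≥ 2.
In particular rank(T) ≥ 2 > 1, so T is not rank-1.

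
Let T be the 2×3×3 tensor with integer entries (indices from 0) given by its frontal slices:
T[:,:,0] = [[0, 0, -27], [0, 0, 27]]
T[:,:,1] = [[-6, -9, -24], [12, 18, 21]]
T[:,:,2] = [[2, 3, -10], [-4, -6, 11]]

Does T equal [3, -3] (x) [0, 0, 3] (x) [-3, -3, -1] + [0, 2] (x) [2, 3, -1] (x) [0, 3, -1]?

Reconstruct entry (0,0,1) from the claimed factors: Σₗ aₗ[0]bₗ[0]cₗ[1] = (3)·(0)·(-3) + (0)·(2)·(3) = 0, but T[0,0,1] = -6. The claim is false.

No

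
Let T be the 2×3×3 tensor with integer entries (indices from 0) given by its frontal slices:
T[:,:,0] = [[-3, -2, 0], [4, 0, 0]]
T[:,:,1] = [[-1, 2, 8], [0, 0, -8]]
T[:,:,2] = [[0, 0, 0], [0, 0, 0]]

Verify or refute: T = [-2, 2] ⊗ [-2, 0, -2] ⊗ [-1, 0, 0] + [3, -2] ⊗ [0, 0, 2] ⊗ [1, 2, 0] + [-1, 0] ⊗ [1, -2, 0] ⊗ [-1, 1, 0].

No

Reconstruct entry (0,2,0) from the claimed factors: Σₗ aₗ[0]bₗ[2]cₗ[0] = (-2)·(-2)·(-1) + (3)·(2)·(1) + (-1)·(0)·(-1) = 2, but T[0,2,0] = 0. The claim is false.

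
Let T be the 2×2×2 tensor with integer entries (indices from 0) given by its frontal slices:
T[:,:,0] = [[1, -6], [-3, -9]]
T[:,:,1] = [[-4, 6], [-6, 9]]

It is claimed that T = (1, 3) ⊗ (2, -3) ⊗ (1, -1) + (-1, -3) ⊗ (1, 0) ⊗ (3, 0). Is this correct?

Reconstruct entry (0,0,0) from the claimed factors: Σₗ aₗ[0]bₗ[0]cₗ[0] = (1)·(2)·(1) + (-1)·(1)·(3) = -1, but T[0,0,0] = 1. The claim is false.

No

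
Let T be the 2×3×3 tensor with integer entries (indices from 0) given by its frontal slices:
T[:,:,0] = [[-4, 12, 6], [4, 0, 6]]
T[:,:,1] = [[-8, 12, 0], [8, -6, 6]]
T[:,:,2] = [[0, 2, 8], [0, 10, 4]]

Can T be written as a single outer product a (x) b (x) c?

No

The mode-2 unfolding of T (rows indexed by j, columns by (i,k) = (0,0), (0,1), (0,2), (1,0), (1,1), (1,2)) is [[-4, -8, 0, 4, 8, 0], [12, 12, 2, 0, -6, 10], [6, 0, 8, 6, 6, 4]].
There the 3×3 minor on rows j ∈ {0, 1, 2}, columns (i,k) ∈ {(0,0), (0,1), (0,2)} is det [[-4, -8, 0], [12, 12, 2], [6, 0, 8]] = 288 ≠ 0, so this unfolding has rank ≥ 3; CP rank is at least every unfolding rank, so rank(T) ≥ 3.
In particular rank(T) ≥ 3 > 1, so T is not rank-1.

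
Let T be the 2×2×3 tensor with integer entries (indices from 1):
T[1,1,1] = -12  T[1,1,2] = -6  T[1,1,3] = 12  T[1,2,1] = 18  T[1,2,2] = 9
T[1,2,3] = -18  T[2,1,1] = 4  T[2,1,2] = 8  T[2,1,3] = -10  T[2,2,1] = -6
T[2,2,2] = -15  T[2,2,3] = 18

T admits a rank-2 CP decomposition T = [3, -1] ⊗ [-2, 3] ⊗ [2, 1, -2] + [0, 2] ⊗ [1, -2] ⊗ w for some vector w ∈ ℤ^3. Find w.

w = [0, 3, -3]

Subtract the known terms from T to get the rank-1 residual R = [0, 2] ⊗ [1, -2] ⊗ w, so R[i,j,k] = a[i]·b[j]·w[k]. Pick indices with nonzero a[2]·b[1] = (2)·(1) = 2. Only the fibre through (2,1,·) is needed: R[2,1,:] = T[2,1,:] − Σₗ aₗ[2]bₗ[1]cₗ = [4, 8, -10] − (-1)·(-2)·[2, 1, -2] = [0, 6, -6]. Then w[k] = R[2,1,k] / 2 for each k, giving w = [0, 6, -6] / 2 = [0, 3, -3].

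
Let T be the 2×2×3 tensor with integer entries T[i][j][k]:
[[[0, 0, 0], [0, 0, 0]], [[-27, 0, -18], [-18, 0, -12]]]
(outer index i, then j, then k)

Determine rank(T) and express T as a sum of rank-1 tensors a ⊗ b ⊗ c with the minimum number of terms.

rank(T) = 1

Lower bound: T ≠ 0 (e.g. T[1,0,0] = -27), so rank(T) ≥ 1.
Upper bound: if T = a ⊗ b ⊗ c then every fibre of T is a multiple of the corresponding factor, so read the factors off the fibres through the nonzero entry T[1,0,0] = -27.
The mode-1 fibre T[:,0,0] = [0, -27] gives a = [0, 1] (primitive direction); the mode-2 fibre T[1,:,0] = [-27, -18] gives b = [3, 2]; then c[k] = T[1,0,k] / (a[1]·b[0]) = [-27, 0, -18] / 3 = [-9, 0, -6].
Expanding [0, 1] ⊗ [3, 2] ⊗ [-9, 0, -6] reproduces all 12 entries of T, so T = [0, 1] ⊗ [3, 2] ⊗ [-9, 0, -6] and rank(T) ≤ 1.
These bounds meet, so rank(T) = 1.
Check entry T[0,0,1] = 0: (0)·(3)·(0) = 0.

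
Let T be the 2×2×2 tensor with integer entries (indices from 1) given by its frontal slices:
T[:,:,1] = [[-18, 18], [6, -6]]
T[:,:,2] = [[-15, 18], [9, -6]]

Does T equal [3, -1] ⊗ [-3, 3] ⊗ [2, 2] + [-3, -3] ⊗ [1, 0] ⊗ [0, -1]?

Reconstruct entrywise from the claimed factors. For example, T[1,2,1] = 18 and Σₗ aₗ[1]bₗ[2]cₗ[1] = (3)·(3)·(2) + (-3)·(0)·(0) = 18; checking all 8 entries, every one matches. The claim holds.

Yes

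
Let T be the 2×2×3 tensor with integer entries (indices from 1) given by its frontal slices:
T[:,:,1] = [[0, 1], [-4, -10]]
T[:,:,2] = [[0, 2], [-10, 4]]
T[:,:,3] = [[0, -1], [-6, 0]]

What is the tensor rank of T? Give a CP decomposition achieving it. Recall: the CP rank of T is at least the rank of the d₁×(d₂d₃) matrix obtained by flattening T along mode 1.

Lower bound: the mode-3 unfolding of T (rows indexed by k, columns by (i,j) = (1,1), (1,2), (2,1), (2,2)) is [[0, 1, -4, -10], [0, 2, -10, 4], [0, -1, -6, 0]].
There the 3×3 minor on rows k ∈ {1, 2, 3}, columns (i,j) ∈ {(1,2), (2,1), (2,2)} is det [[1, -4, -10], [2, -10, 4], [-1, -6, 0]] = 260 ≠ 0, so this unfolding has rank ≥ 3; CP rank is at least every unfolding rank, so rank(T) ≥ 3. (This is only a lower bound: in general the CP rank may exceed every unfolding rank, so we still need to exhibit 3 rank-1 terms summing to T.)
Upper bound: T is a sum of 3 rank-1 terms, T = [0, 1] ∘ [1, -2] ∘ [4, -2, -2] + [0, 1] ∘ [2, 1] ∘ [-4, -4, -2] + [1, 2] ∘ [0, 1] ∘ [1, 2, -1] (one valid choice — decompositions are not unique — normalised so each a, b is primitive with positive first nonzero entry; check it by expanding all entries), so rank(T) ≤ 3.
These bounds meet, so rank(T) = 3.

rank(T) = 3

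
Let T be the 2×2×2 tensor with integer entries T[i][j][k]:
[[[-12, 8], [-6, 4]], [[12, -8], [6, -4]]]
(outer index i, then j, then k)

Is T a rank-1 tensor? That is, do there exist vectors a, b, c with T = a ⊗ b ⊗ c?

If T = a ⊗ b ⊗ c then every fibre of T is a multiple of the corresponding factor, so read the factors off the fibres through the nonzero entry T[0,0,0] = -12.
The mode-1 fibre T[:,0,0] = [-12, 12] gives a = [1, -1] (primitive direction); the mode-2 fibre T[0,:,0] = [-12, -6] gives b = [2, 1]; then c[k] = T[0,0,k] / (a[0]·b[0]) = [-12, 8] / 2 = [-6, 4].
Expanding [1, -1] ⊗ [2, 1] ⊗ [-6, 4] reproduces all 8 entries of T, so T = [1, -1] ⊗ [2, 1] ⊗ [-6, 4] and rank(T) ≤ 1.
Equivalently every frontal slice T[:,:,k] is c[k] times the rank-1 matrix [1, -1] ⊗ [2, 1]. So T has rank 1 (it is nonzero).

Yes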